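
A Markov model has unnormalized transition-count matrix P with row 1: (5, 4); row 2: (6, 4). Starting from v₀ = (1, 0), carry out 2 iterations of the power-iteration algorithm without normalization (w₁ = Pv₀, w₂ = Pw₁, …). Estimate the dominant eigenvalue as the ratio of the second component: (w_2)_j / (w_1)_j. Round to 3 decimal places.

w1 = Pv₀ = (5·1 + 4·0; 6·1 + 4·0) = (5, 6)
w2 = Pw1 = (5·5 + 4·6; 6·5 + 4·6) = (49, 54)
Ratio at component: 54 / 6 = 9.000

λ ≈ 9.000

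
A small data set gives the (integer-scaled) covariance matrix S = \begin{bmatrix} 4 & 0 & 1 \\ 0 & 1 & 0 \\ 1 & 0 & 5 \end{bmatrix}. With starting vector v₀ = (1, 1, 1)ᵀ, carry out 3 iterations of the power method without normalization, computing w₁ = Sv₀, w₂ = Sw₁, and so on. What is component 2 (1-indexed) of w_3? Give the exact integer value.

w1 = Sv₀ = (4·1 + 0·1 + 1·1; 0·1 + 1·1 + 0·1; 1·1 + 0·1 + 5·1) = (5, 1, 6)
w2 = Sw1 = (4·5 + 0·1 + 1·6; 0·5 + 1·1 + 0·6; 1·5 + 0·1 + 5·6) = (26, 1, 35)
w3 = Sw2 = (139, 1, 201)
The requested component of w3 is 1.

1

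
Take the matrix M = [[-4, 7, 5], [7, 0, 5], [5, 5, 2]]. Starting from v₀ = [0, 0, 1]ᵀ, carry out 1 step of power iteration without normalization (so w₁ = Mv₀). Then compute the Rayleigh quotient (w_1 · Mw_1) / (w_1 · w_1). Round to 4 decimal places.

w1 = Mv₀ = (5, 5, 2)
Mw1 = (25, 45, 54)
w1·Mw1 = 5·25 + 5·45 + 2·54 = 458; w1·w1 = 5·5 + 5·5 + 2·2 = 54
λ ≈ 458/54 = 8.4815

8.4815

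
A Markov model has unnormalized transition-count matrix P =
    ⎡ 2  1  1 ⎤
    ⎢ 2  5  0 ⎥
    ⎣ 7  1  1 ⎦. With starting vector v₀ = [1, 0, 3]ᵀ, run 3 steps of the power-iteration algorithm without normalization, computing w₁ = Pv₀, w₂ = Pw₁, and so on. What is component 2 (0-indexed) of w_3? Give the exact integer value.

221

w1 = Pv₀ = (5, 2, 10)
w2 = Pw1 = (22, 20, 47)
w3 = Pw2 = (111, 144, 221)
The requested component of w3 is 221.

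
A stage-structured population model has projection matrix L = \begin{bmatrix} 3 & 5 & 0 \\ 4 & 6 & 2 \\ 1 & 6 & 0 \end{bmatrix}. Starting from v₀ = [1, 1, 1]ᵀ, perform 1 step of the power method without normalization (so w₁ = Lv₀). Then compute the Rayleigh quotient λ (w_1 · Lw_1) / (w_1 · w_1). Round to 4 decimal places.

λ ≈ 10.3035

w1 = Lv₀ = (3·1 + 5·1 + 0·1; 4·1 + 6·1 + 2·1; 1·1 + 6·1 + 0·1) = (8, 12, 7)
Lw1 = (84, 118, 80)
w1·Lw1 = 8·84 + 12·118 + 7·80 = 2648; w1·w1 = 8·8 + 12·12 + 7·7 = 257
λ ≈ 2648/257 = 10.3035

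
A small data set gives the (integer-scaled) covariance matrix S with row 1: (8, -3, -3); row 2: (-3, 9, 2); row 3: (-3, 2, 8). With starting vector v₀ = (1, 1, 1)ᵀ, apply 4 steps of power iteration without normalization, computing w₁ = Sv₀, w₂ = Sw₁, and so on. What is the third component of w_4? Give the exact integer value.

w1 = Sv₀ = (2, 8, 7)
w2 = Sw1 = (-29, 80, 66)
w3 = Sw2 = (-670, 939, 775)
w4 = Sw3 = (-10502, 12011, 10088)
The requested component of w4 is 10088.

10088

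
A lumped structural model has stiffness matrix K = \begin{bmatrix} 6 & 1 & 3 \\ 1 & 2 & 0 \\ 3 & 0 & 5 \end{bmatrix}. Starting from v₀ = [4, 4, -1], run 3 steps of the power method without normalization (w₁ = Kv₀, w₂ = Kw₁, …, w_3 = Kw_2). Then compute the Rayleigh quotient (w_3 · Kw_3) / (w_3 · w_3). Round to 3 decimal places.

w1 = Kv₀ = (6·4 + 1·4 + 3·(-1); 1·4 + 2·4 + 0·(-1); 3·4 + 0·4 + 5·(-1)) = (25, 12, 7)
w2 = Kw1 = (6·25 + 1·12 + 3·7; 1·25 + 2·12 + 0·7; 3·25 + 0·12 + 5·7) = (183, 49, 110)
w3 = Kw2 = (1477, 281, 1099)
Kw3 = (12440, 2039, 9926)
w3·Kw3 = 1477·12440 + 281·2039 + 1099·9926 = 29855513; w3·w3 = 1477·1477 + 281·281 + 1099·1099 = 3468291
λ ≈ 29855513/3468291 = 8.608

λ ≈ 8.608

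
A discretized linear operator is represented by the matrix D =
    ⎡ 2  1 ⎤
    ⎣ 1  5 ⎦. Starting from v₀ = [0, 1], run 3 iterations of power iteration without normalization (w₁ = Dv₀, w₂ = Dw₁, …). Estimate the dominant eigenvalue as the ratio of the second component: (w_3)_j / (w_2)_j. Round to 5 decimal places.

w1 = Dv₀ = (2·0 + 1·1; 1·0 + 5·1) = (1, 5)
w2 = Dw1 = (2·1 + 1·5; 1·1 + 5·5) = (7, 26)
w3 = Dw2 = (40, 137)
Ratio at component: 137 / 26 = 5.26923

5.26923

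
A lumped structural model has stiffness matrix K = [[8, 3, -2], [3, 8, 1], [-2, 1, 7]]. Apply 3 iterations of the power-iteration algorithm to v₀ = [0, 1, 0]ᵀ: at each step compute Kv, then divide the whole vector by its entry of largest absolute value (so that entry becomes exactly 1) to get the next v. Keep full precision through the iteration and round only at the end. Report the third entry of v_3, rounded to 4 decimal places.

0.0609

Kv0 = (3.00000, 8.00000, 1.00000); divide by 8.00000 → v1 = (0.37500, 1.00000, 0.12500)
Kv1 = (5.75000, 9.25000, 1.12500); divide by 9.25000 → v2 = (0.62162, 1.00000, 0.12162)
Kv2 = (7.72973, 9.98649, 0.60811); divide by 9.98649 → v3 = (0.77402, 1.00000, 0.06089)
Requested entry of v3: 45/739 = 0.0609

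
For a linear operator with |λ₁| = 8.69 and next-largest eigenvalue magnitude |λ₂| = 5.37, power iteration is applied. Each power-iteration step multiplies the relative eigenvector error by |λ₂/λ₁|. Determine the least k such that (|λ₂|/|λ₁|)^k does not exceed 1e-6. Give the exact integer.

29

|λ₂/λ₁| = 5.37/8.69 = 0.61795
Need k ≥ ln(1e-6) / ln(0.61795) = -13.8155 / -0.4813 ≈ 28.702
Smallest integer k satisfying the bound: 29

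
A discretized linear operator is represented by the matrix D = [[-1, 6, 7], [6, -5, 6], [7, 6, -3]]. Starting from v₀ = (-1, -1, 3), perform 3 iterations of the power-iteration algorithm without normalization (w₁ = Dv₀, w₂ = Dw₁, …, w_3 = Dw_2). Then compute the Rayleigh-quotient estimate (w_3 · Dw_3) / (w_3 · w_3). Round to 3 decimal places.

w1 = Dv₀ = (16, 17, -22)
w2 = Dw1 = (-68, -121, 280)
w3 = Dw2 = (1302, 1877, -2042)
Dw3 = (-4334, -13825, 26502)
w3·Dw3 = 1302·(-4334) + 1877·(-13825) + (-2042)·26502 = -85709477; w3·w3 = 1302·1302 + 1877·1877 + (-2042)·(-2042) = 9388097
λ ≈ -85709477/9388097 = -9.130

λ ≈ -9.130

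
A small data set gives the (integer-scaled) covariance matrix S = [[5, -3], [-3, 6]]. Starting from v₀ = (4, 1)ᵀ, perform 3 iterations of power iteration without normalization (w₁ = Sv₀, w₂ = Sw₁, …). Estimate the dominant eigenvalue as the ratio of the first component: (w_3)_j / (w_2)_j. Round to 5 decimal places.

w1 = Sv₀ = (5·4 + (-3)·1; (-3)·4 + 6·1) = (17, -6)
w2 = Sw1 = (5·17 + (-3)·(-6); (-3)·17 + 6·(-6)) = (103, -87)
w3 = Sw2 = (776, -831)
Ratio at component: 776 / 103 = 7.53398

λ ≈ 7.53398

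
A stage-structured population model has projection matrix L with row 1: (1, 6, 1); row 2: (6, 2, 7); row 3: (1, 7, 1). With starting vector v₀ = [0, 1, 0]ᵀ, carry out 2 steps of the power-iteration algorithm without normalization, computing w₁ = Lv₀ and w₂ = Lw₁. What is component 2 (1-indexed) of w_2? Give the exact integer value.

w1 = Lv₀ = (6, 2, 7)
w2 = Lw1 = (25, 89, 27)
The requested component of w2 is 89.

89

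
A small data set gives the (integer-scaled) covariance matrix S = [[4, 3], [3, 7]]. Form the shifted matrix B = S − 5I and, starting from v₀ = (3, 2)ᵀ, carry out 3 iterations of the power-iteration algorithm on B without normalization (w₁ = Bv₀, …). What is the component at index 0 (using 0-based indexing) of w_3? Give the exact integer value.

B = S − 5I has rows (-1, 3); (3, 2)
w1 = Bv₀ = (3, 13)
w2 = Bw1 = (36, 35)
w3 = Bw2 = (69, 178)
Requested component of w3: 69

69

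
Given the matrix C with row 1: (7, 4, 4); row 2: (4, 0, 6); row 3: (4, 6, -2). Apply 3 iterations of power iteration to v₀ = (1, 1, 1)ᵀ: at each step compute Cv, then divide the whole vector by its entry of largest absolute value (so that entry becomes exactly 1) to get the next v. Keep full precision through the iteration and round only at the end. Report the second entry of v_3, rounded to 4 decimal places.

0.6382

Cv0 = (15.00000, 10.00000, 8.00000); divide by 15.00000 → v1 = (1.00000, 0.66667, 0.53333)
Cv1 = (11.80000, 7.20000, 6.93333); divide by 11.80000 → v2 = (1.00000, 0.61017, 0.58757)
Cv2 = (11.79096, 7.52542, 6.48588); divide by 11.79096 → v3 = (1.00000, 0.63824, 0.55007)
Requested entry of v3: 1332/2087 = 0.6382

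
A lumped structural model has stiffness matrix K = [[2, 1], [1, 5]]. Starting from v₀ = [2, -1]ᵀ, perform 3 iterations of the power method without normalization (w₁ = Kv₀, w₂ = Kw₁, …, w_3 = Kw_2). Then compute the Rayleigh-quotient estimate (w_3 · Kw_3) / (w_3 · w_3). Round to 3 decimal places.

5.175

w1 = Kv₀ = (3, -3)
w2 = Kw1 = (3, -12)
w3 = Kw2 = (-6, -57)
Kw3 = (-69, -291)
w3·Kw3 = (-6)·(-69) + (-57)·(-291) = 17001; w3·w3 = (-6)·(-6) + (-57)·(-57) = 3285
λ ≈ 17001/3285 = 5.175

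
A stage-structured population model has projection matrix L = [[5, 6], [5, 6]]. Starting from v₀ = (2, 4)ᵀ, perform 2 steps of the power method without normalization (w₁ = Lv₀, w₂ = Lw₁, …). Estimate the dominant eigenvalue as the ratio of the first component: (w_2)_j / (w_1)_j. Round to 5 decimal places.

w1 = Lv₀ = (34, 34)
w2 = Lw1 = (374, 374)
Ratio at component: 374 / 34 = 11.00000

11.00000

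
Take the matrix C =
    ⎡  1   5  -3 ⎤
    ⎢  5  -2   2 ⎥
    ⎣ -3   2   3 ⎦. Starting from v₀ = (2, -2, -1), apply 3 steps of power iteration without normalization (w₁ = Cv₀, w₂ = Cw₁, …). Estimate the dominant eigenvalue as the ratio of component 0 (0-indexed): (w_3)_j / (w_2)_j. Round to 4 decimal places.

w1 = Cv₀ = (-5, 12, -13)
w2 = Cw1 = (94, -75, 0)
w3 = Cw2 = (-281, 620, -432)
Ratio at component: -281 / 94 = -2.9894

-2.9894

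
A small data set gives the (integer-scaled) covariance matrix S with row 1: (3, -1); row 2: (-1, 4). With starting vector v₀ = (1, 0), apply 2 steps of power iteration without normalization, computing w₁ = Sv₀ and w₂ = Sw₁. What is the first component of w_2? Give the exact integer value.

10

w1 = Sv₀ = (3·1 + (-1)·0; (-1)·1 + 4·0) = (3, -1)
w2 = Sw1 = (3·3 + (-1)·(-1); (-1)·3 + 4·(-1)) = (10, -7)
The requested component of w2 is 10.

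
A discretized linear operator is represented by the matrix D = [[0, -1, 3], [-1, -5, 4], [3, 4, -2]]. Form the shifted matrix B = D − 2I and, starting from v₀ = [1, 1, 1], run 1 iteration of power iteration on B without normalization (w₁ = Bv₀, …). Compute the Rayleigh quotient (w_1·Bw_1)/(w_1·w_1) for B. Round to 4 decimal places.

B = D − 2I has rows (-2, -1, 3); (-1, -7, 4); (3, 4, -4)
w1 = Bv₀ = ((-2)·1 + (-1)·1 + 3·1; (-1)·1 + (-7)·1 + 4·1; 3·1 + 4·1 + (-4)·1) = (0, -4, 3)
Bw1 = (13, 40, -28)
w1·Bw1 = -244; w1·w1 = 25; μ ≈ -244/25 = -9.7600

μ ≈ -9.7600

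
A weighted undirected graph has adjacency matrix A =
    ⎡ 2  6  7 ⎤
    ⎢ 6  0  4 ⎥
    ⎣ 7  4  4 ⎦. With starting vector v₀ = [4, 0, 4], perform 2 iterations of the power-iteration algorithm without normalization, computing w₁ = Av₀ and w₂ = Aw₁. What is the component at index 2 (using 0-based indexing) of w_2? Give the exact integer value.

w1 = Av₀ = (2·4 + 6·0 + 7·4; 6·4 + 0·0 + 4·4; 7·4 + 4·0 + 4·4) = (36, 40, 44)
w2 = Aw1 = (2·36 + 6·40 + 7·44; 6·36 + 0·40 + 4·44; 7·36 + 4·40 + 4·44) = (620, 392, 588)
The requested component of w2 is 588.

588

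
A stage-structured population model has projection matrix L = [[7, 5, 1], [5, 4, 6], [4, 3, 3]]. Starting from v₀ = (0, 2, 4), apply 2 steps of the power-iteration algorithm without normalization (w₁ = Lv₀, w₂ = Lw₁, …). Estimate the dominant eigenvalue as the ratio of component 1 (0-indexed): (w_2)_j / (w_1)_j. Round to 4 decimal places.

9.5625

w1 = Lv₀ = (14, 32, 18)
w2 = Lw1 = (276, 306, 206)
Ratio at component: 306 / 32 = 9.5625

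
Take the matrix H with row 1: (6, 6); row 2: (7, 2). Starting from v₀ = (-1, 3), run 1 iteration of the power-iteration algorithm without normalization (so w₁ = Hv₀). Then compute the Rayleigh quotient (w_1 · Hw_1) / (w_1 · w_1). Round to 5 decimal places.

λ ≈ 4.89655

w1 = Hv₀ = (12, -1)
Hw1 = (66, 82)
w1·Hw1 = 12·66 + (-1)·82 = 710; w1·w1 = 12·12 + (-1)·(-1) = 145
λ ≈ 710/145 = 4.89655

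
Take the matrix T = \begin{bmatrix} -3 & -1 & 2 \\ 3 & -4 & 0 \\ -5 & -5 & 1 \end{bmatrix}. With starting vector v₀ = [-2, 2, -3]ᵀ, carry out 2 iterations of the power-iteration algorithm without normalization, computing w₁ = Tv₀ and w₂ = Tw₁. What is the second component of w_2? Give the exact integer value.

w1 = Tv₀ = ((-3)·(-2) + (-1)·2 + 2·(-3); 3·(-2) + (-4)·2 + 0·(-3); (-5)·(-2) + (-5)·2 + 1·(-3)) = (-2, -14, -3)
w2 = Tw1 = ((-3)·(-2) + (-1)·(-14) + 2·(-3); 3·(-2) + (-4)·(-14) + 0·(-3); (-5)·(-2) + (-5)·(-14) + 1·(-3)) = (14, 50, 77)
The requested component of w2 is 50.

50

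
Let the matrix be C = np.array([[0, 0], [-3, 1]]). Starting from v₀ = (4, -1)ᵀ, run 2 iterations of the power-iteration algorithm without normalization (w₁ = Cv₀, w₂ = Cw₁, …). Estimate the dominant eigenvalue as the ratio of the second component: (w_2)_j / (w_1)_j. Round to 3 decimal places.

1.000

w1 = Cv₀ = (0, -13)
w2 = Cw1 = (0, -13)
Ratio at component: -13 / -13 = 1.000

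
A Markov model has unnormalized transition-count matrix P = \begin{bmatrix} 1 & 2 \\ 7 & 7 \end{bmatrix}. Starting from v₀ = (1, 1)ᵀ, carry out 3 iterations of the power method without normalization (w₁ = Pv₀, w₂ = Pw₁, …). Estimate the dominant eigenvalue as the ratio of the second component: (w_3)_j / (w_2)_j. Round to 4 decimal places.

λ ≈ 8.8235

w1 = Pv₀ = (1·1 + 2·1; 7·1 + 7·1) = (3, 14)
w2 = Pw1 = (1·3 + 2·14; 7·3 + 7·14) = (31, 119)
w3 = Pw2 = (269, 1050)
Ratio at component: 1050 / 119 = 8.8235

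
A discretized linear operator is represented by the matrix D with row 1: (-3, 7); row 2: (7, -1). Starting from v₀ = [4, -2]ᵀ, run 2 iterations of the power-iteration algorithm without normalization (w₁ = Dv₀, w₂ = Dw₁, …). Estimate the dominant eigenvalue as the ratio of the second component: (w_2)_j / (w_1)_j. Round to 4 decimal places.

w1 = Dv₀ = (-26, 30)
w2 = Dw1 = (288, -212)
Ratio at component: -212 / 30 = -7.0667

λ ≈ -7.0667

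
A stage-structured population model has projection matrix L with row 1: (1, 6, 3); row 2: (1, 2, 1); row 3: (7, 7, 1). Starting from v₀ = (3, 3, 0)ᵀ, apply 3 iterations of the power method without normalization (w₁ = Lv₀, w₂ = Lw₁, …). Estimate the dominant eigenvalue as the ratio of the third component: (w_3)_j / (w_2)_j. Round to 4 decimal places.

w1 = Lv₀ = (1·3 + 6·3 + 3·0; 1·3 + 2·3 + 1·0; 7·3 + 7·3 + 1·0) = (21, 9, 42)
w2 = Lw1 = (1·21 + 6·9 + 3·42; 1·21 + 2·9 + 1·42; 7·21 + 7·9 + 1·42) = (201, 81, 252)
w3 = Lw2 = (1443, 615, 2226)
Ratio at component: 2226 / 252 = 8.8333

λ ≈ 8.8333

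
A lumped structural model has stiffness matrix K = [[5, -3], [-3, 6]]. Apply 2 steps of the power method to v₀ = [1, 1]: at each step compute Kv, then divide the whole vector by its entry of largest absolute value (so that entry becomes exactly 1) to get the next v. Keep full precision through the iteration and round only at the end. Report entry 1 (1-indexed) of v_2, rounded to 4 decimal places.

0.0833

Kv0 = (2.00000, 3.00000); divide by 3.00000 → v1 = (0.66667, 1.00000)
Kv1 = (0.33333, 4.00000); divide by 4.00000 → v2 = (0.08333, 1.00000)
Requested entry of v2: 1/12 = 0.0833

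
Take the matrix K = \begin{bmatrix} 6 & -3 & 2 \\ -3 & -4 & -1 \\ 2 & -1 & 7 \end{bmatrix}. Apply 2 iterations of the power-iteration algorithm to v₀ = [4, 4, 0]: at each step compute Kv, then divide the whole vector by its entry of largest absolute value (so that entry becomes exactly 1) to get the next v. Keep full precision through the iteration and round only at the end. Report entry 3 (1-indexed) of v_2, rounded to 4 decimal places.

Kv0 = (12.00000, -28.00000, 4.00000); divide by -28.00000 → v1 = (-0.42857, 1.00000, -0.14286)
Kv1 = (-5.85714, -2.57143, -2.85714); divide by -5.85714 → v2 = (1.00000, 0.43902, 0.48780)
Requested entry of v2: 80/164 = 0.4878

0.4878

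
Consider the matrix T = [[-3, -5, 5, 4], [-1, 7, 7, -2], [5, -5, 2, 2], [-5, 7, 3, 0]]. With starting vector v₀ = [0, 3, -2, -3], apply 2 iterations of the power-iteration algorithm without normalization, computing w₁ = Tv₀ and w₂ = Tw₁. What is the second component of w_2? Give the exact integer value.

w1 = Tv₀ = ((-3)·0 + (-5)·3 + 5·(-2) + 4·(-3); (-1)·0 + 7·3 + 7·(-2) + (-2)·(-3); 5·0 + (-5)·3 + 2·(-2) + 2·(-3); (-5)·0 + 7·3 + 3·(-2) + 0·(-3)) = (-37, 13, -25, 15)
w2 = Tw1 = ((-3)·(-37) + (-5)·13 + 5·(-25) + 4·15; (-1)·(-37) + 7·13 + 7·(-25) + (-2)·15; 5·(-37) + (-5)·13 + 2·(-25) + 2·15; (-5)·(-37) + 7·13 + 3·(-25) + 0·15) = (-19, -77, -270, 201)
The requested component of w2 is -77.

-77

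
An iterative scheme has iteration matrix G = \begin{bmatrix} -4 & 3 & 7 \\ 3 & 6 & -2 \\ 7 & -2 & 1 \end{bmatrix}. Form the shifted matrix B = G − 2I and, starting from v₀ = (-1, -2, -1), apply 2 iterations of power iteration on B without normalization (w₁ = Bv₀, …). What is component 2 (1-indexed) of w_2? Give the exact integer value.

-53

B = G − 2I has rows (-6, 3, 7); (3, 4, -2); (7, -2, -1)
w1 = Bv₀ = ((-6)·(-1) + 3·(-2) + 7·(-1); 3·(-1) + 4·(-2) + (-2)·(-1); 7·(-1) + (-2)·(-2) + (-1)·(-1)) = (-7, -9, -2)
w2 = Bw1 = ((-6)·(-7) + 3·(-9) + 7·(-2); 3·(-7) + 4·(-9) + (-2)·(-2); 7·(-7) + (-2)·(-9) + (-1)·(-2)) = (1, -53, -29)
Requested component of w2: -53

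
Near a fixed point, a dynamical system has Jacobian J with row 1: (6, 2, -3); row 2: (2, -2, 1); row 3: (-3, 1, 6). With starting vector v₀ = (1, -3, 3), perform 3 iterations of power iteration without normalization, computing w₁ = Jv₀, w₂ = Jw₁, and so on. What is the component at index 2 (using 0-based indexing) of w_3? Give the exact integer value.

836

w1 = Jv₀ = (6·1 + 2·(-3) + (-3)·3; 2·1 + (-2)·(-3) + 1·3; (-3)·1 + 1·(-3) + 6·3) = (-9, 11, 12)
w2 = Jw1 = (6·(-9) + 2·11 + (-3)·12; 2·(-9) + (-2)·11 + 1·12; (-3)·(-9) + 1·11 + 6·12) = (-68, -28, 110)
w3 = Jw2 = (-794, 30, 836)
The requested component of w3 is 836.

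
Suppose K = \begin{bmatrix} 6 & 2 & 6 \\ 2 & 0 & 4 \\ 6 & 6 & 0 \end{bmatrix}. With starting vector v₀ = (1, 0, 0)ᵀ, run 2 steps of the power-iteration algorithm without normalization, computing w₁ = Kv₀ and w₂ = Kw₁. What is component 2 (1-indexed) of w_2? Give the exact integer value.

w1 = Kv₀ = (6·1 + 2·0 + 6·0; 2·1 + 0·0 + 4·0; 6·1 + 6·0 + 0·0) = (6, 2, 6)
w2 = Kw1 = (6·6 + 2·2 + 6·6; 2·6 + 0·2 + 4·6; 6·6 + 6·2 + 0·6) = (76, 36, 48)
The requested component of w2 is 36.

36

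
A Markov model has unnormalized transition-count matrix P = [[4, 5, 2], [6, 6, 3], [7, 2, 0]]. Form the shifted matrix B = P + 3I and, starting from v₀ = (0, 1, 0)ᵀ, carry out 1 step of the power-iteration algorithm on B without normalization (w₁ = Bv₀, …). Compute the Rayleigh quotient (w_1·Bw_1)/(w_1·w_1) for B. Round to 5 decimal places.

14.46364

B = P + 3I has rows (7, 5, 2); (6, 9, 3); (7, 2, 3)
w1 = Bv₀ = (7·0 + 5·1 + 2·0; 6·0 + 9·1 + 3·0; 7·0 + 2·1 + 3·0) = (5, 9, 2)
Bw1 = (84, 117, 59)
w1·Bw1 = 1591; w1·w1 = 110; μ ≈ 1591/110 = 14.46364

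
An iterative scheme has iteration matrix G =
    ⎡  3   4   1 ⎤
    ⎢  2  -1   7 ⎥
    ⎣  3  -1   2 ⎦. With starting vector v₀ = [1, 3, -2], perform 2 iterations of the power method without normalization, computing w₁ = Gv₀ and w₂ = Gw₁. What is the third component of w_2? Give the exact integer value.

46

w1 = Gv₀ = (3·1 + 4·3 + 1·(-2); 2·1 + (-1)·3 + 7·(-2); 3·1 + (-1)·3 + 2·(-2)) = (13, -15, -4)
w2 = Gw1 = (3·13 + 4·(-15) + 1·(-4); 2·13 + (-1)·(-15) + 7·(-4); 3·13 + (-1)·(-15) + 2·(-4)) = (-25, 13, 46)
The requested component of w2 is 46.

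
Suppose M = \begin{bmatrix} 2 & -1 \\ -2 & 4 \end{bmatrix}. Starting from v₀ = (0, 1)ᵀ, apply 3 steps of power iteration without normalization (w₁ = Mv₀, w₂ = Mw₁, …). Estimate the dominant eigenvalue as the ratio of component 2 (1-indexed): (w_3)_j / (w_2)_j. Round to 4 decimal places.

λ ≈ 4.6667

w1 = Mv₀ = (2·0 + (-1)·1; (-2)·0 + 4·1) = (-1, 4)
w2 = Mw1 = (2·(-1) + (-1)·4; (-2)·(-1) + 4·4) = (-6, 18)
w3 = Mw2 = (-30, 84)
Ratio at component: 84 / 18 = 4.6667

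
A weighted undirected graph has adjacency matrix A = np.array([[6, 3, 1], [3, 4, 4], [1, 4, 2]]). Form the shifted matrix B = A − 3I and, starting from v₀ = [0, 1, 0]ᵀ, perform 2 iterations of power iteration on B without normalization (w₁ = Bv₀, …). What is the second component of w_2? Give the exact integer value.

26

B = A − 3I has rows (3, 3, 1); (3, 1, 4); (1, 4, -1)
w1 = Bv₀ = (3, 1, 4)
w2 = Bw1 = (16, 26, 3)
Requested component of w2: 26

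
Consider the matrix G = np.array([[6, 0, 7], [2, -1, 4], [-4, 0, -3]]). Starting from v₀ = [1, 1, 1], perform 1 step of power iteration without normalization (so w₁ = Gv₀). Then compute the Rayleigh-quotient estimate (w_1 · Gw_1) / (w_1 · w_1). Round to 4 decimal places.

w1 = Gv₀ = (6·1 + 0·1 + 7·1; 2·1 + (-1)·1 + 4·1; (-4)·1 + 0·1 + (-3)·1) = (13, 5, -7)
Gw1 = (29, -7, -31)
w1·Gw1 = 13·29 + 5·(-7) + (-7)·(-31) = 559; w1·w1 = 13·13 + 5·5 + (-7)·(-7) = 243
λ ≈ 559/243 = 2.3004

λ ≈ 2.3004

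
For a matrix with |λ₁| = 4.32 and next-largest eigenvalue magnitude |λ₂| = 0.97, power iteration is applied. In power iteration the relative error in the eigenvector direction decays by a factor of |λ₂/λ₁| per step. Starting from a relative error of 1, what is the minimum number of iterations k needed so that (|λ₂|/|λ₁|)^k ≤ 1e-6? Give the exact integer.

10

|λ₂/λ₁| = 0.97/4.32 = 0.22454
Need k ≥ ln(1e-6) / ln(0.22454) = -13.8155 / -1.4937 ≈ 9.249
Smallest integer k satisfying the bound: 10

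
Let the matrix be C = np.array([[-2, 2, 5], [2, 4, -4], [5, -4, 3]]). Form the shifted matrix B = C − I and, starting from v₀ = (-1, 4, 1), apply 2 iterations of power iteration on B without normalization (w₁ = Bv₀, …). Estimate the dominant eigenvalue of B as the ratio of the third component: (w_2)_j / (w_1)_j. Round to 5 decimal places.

B = C − I has rows (-3, 2, 5); (2, 3, -4); (5, -4, 2)
w1 = Bv₀ = (16, 6, -19)
w2 = Bw1 = (-131, 126, 18)
Ratio: 18/-19 = -0.94737

μ ≈ -0.94737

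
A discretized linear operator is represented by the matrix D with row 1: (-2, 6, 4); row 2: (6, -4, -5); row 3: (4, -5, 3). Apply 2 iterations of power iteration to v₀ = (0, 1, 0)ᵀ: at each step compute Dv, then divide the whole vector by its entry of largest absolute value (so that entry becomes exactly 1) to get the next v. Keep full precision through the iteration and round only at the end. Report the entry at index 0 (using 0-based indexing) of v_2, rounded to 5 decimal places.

Dv0 = (6.000000, -4.000000, -5.000000); divide by 6.000000 → v1 = (1.000000, -0.666667, -0.833333)
Dv1 = (-9.333333, 12.833333, 4.833333); divide by 12.833333 → v2 = (-0.727273, 1.000000, 0.376623)
Requested entry of v2: -56/77 = -0.72727

-0.72727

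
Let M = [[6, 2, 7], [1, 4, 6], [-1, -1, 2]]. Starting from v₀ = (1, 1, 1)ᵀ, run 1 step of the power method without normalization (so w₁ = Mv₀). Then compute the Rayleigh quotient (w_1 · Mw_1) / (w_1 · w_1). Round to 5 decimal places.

6.73121

w1 = Mv₀ = (6·1 + 2·1 + 7·1; 1·1 + 4·1 + 6·1; (-1)·1 + (-1)·1 + 2·1) = (15, 11, 0)
Mw1 = (112, 59, -26)
w1·Mw1 = 15·112 + 11·59 + 0·(-26) = 2329; w1·w1 = 15·15 + 11·11 + 0·0 = 346
λ ≈ 2329/346 = 6.73121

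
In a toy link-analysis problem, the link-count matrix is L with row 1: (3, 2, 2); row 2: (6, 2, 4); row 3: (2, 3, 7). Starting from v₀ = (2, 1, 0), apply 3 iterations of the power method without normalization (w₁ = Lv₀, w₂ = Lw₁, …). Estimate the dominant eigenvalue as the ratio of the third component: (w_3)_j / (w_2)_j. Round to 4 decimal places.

w1 = Lv₀ = (3·2 + 2·1 + 2·0; 6·2 + 2·1 + 4·0; 2·2 + 3·1 + 7·0) = (8, 14, 7)
w2 = Lw1 = (3·8 + 2·14 + 2·7; 6·8 + 2·14 + 4·7; 2·8 + 3·14 + 7·7) = (66, 104, 107)
w3 = Lw2 = (620, 1032, 1193)
Ratio at component: 1193 / 107 = 11.1495

11.1495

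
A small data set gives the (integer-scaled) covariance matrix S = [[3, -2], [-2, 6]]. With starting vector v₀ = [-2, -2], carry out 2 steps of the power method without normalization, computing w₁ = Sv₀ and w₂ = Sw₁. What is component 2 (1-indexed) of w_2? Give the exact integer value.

-44

w1 = Sv₀ = (3·(-2) + (-2)·(-2); (-2)·(-2) + 6·(-2)) = (-2, -8)
w2 = Sw1 = (3·(-2) + (-2)·(-8); (-2)·(-2) + 6·(-8)) = (10, -44)
The requested component of w2 is -44.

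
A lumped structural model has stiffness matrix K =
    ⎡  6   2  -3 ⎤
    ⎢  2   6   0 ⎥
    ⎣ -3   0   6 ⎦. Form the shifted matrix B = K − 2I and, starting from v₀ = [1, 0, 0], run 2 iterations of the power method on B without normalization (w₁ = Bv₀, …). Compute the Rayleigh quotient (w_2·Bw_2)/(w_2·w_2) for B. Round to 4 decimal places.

B = K − 2I has rows (4, 2, -3); (2, 4, 0); (-3, 0, 4)
w1 = Bv₀ = (4·1 + 2·0 + (-3)·0; 2·1 + 4·0 + 0·0; (-3)·1 + 0·0 + 4·0) = (4, 2, -3)
w2 = Bw1 = (4·4 + 2·2 + (-3)·(-3); 2·4 + 4·2 + 0·(-3); (-3)·4 + 0·2 + 4·(-3)) = (29, 16, -24)
Bw2 = (220, 122, -183)
w2·Bw2 = 12724; w2·w2 = 1673; μ ≈ 12724/1673 = 7.6055

μ ≈ 7.6055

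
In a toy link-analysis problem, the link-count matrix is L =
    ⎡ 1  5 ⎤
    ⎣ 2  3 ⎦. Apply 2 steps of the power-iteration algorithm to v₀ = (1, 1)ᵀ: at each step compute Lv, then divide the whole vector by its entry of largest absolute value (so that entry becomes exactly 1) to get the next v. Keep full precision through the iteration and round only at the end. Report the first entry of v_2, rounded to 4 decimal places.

1.0000

Lv0 = (6.00000, 5.00000); divide by 6.00000 → v1 = (1.00000, 0.83333)
Lv1 = (5.16667, 4.50000); divide by 5.16667 → v2 = (1.00000, 0.87097)
Requested entry of v2: 31/31 = 1.0000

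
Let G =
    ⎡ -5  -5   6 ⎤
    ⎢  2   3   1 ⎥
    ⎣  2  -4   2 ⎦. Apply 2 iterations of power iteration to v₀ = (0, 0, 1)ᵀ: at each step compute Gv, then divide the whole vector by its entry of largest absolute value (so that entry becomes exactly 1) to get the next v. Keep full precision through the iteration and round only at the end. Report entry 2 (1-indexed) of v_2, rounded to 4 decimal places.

Gv0 = (6.00000, 1.00000, 2.00000); divide by 6.00000 → v1 = (1.00000, 0.16667, 0.33333)
Gv1 = (-3.83333, 2.83333, 2.00000); divide by -3.83333 → v2 = (1.00000, -0.73913, -0.52174)
Requested entry of v2: 17/-23 = -0.7391

-0.7391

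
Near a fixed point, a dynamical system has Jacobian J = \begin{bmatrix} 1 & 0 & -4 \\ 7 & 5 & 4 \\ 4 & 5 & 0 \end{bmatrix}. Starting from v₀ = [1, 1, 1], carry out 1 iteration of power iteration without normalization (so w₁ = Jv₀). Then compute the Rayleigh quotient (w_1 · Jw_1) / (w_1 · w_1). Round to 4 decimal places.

w1 = Jv₀ = (1·1 + 0·1 + (-4)·1; 7·1 + 5·1 + 4·1; 4·1 + 5·1 + 0·1) = (-3, 16, 9)
Jw1 = (-39, 95, 68)
w1·Jw1 = (-3)·(-39) + 16·95 + 9·68 = 2249; w1·w1 = (-3)·(-3) + 16·16 + 9·9 = 346
λ ≈ 2249/346 = 6.5000

λ ≈ 6.5000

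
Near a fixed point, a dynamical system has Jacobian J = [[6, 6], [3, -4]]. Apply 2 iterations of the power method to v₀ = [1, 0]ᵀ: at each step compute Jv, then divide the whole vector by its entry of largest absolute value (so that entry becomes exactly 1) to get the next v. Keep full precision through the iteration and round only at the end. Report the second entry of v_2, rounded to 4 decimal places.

Jv0 = (6.00000, 3.00000); divide by 6.00000 → v1 = (1.00000, 0.50000)
Jv1 = (9.00000, 1.00000); divide by 9.00000 → v2 = (1.00000, 0.11111)
Requested entry of v2: 6/54 = 0.1111

0.1111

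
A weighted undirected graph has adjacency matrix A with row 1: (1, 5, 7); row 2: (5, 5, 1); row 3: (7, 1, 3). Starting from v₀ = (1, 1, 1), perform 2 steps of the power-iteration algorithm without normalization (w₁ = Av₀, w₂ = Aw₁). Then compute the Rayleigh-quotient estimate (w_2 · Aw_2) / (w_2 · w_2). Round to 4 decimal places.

λ ≈ 11.7154

w1 = Av₀ = (13, 11, 11)
w2 = Aw1 = (145, 131, 135)
Aw2 = (1745, 1515, 1551)
w2·Aw2 = 145·1745 + 131·1515 + 135·1551 = 660875; w2·w2 = 145·145 + 131·131 + 135·135 = 56411
λ ≈ 660875/56411 = 11.7154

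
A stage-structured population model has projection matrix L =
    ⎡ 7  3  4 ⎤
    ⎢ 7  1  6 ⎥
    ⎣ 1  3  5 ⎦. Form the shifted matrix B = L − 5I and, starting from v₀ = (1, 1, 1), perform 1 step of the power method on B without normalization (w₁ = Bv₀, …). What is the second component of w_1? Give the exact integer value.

B = L − 5I has rows (2, 3, 4); (7, -4, 6); (1, 3, 0)
w1 = Bv₀ = (2·1 + 3·1 + 4·1; 7·1 + (-4)·1 + 6·1; 1·1 + 3·1 + 0·1) = (9, 9, 4)
Requested component of w1: 9

9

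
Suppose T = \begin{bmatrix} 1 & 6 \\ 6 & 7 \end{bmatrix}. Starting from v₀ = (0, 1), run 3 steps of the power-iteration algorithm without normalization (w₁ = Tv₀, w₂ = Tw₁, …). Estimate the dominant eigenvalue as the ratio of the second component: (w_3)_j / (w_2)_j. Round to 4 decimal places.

λ ≈ 10.3882

w1 = Tv₀ = (1·0 + 6·1; 6·0 + 7·1) = (6, 7)
w2 = Tw1 = (1·6 + 6·7; 6·6 + 7·7) = (48, 85)
w3 = Tw2 = (558, 883)
Ratio at component: 883 / 85 = 10.3882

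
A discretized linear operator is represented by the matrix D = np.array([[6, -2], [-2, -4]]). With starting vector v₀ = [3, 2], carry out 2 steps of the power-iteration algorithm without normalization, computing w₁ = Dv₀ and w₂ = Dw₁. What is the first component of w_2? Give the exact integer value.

112

w1 = Dv₀ = (6·3 + (-2)·2; (-2)·3 + (-4)·2) = (14, -14)
w2 = Dw1 = (6·14 + (-2)·(-14); (-2)·14 + (-4)·(-14)) = (112, 28)
The requested component of w2 is 112.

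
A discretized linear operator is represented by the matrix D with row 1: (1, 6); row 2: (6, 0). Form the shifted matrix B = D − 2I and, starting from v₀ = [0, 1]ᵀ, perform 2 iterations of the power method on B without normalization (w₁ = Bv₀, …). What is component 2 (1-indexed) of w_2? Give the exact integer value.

40

B = D − 2I has rows (-1, 6); (6, -2)
w1 = Bv₀ = ((-1)·0 + 6·1; 6·0 + (-2)·1) = (6, -2)
w2 = Bw1 = ((-1)·6 + 6·(-2); 6·6 + (-2)·(-2)) = (-18, 40)
Requested component of w2: 40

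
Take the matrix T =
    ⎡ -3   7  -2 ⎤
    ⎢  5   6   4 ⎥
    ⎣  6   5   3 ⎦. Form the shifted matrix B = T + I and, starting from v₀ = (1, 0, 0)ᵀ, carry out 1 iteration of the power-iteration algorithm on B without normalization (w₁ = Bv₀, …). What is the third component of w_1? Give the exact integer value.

6

B = T + I has rows (-2, 7, -2); (5, 7, 4); (6, 5, 4)
w1 = Bv₀ = (-2, 5, 6)
Requested component of w1: 6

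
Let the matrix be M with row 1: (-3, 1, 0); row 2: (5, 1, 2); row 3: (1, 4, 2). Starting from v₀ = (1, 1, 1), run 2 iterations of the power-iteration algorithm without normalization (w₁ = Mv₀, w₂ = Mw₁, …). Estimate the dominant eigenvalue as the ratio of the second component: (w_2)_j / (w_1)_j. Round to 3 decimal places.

w1 = Mv₀ = ((-3)·1 + 1·1 + 0·1; 5·1 + 1·1 + 2·1; 1·1 + 4·1 + 2·1) = (-2, 8, 7)
w2 = Mw1 = ((-3)·(-2) + 1·8 + 0·7; 5·(-2) + 1·8 + 2·7; 1·(-2) + 4·8 + 2·7) = (14, 12, 44)
Ratio at component: 12 / 8 = 1.500

1.500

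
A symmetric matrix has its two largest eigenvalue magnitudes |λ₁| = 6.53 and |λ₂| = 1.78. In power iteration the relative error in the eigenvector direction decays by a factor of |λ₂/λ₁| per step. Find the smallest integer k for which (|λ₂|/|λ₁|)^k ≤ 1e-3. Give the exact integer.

6

|λ₂/λ₁| = 1.78/6.53 = 0.27259
Need k ≥ ln(1e-3) / ln(0.27259) = -6.9078 / -1.2998 ≈ 5.315
Smallest integer k satisfying the bound: 6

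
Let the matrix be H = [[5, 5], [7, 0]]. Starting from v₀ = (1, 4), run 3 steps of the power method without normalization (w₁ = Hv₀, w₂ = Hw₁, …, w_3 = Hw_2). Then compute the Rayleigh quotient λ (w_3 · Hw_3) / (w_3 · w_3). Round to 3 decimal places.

w1 = Hv₀ = (5·1 + 5·4; 7·1 + 0·4) = (25, 7)
w2 = Hw1 = (5·25 + 5·7; 7·25 + 0·7) = (160, 175)
w3 = Hw2 = (1675, 1120)
Hw3 = (13975, 11725)
w3·Hw3 = 1675·13975 + 1120·11725 = 36540125; w3·w3 = 1675·1675 + 1120·1120 = 4060025
λ ≈ 36540125/4060025 = 9.000

9.000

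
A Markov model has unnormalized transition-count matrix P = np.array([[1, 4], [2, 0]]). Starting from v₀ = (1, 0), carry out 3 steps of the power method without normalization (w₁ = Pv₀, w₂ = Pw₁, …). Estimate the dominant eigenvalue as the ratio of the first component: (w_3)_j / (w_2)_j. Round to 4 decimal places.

1.8889

w1 = Pv₀ = (1, 2)
w2 = Pw1 = (9, 2)
w3 = Pw2 = (17, 18)
Ratio at component: 17 / 9 = 1.8889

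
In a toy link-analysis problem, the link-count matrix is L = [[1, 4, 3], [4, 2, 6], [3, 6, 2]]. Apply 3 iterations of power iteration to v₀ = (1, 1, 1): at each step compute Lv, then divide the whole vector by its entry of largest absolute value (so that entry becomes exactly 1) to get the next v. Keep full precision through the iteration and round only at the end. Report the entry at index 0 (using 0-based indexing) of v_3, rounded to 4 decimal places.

Lv0 = (8.00000, 12.00000, 11.00000); divide by 12.00000 → v1 = (0.66667, 1.00000, 0.91667)
Lv1 = (7.41667, 10.16667, 9.83333); divide by 10.16667 → v2 = (0.72951, 1.00000, 0.96721)
Lv2 = (7.63115, 10.72131, 10.12295); divide by 10.72131 → v3 = (0.71177, 1.00000, 0.94419)
Requested entry of v3: 931/1308 = 0.7118

0.7118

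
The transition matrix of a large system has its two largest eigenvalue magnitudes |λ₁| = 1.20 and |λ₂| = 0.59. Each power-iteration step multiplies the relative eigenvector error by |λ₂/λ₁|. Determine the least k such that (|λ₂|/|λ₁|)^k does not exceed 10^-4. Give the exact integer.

|λ₂/λ₁| = 0.59/1.20 = 0.49167
Need k ≥ ln(10^-4) / ln(0.49167) = -9.2103 / -0.7100 ≈ 12.973
Smallest integer k satisfying the bound: 13

13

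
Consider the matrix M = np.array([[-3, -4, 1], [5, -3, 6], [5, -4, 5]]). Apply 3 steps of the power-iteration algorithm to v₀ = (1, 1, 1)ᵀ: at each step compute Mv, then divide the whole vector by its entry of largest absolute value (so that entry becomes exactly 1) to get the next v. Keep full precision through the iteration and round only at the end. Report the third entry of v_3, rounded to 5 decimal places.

0.71910

Mv0 = (-6.000000, 8.000000, 6.000000); divide by 8.000000 → v1 = (-0.750000, 1.000000, 0.750000)
Mv1 = (-1.000000, -2.250000, -4.000000); divide by -4.000000 → v2 = (0.250000, 0.562500, 1.000000)
Mv2 = (-2.000000, 5.562500, 4.000000); divide by 5.562500 → v3 = (-0.359551, 1.000000, 0.719101)
Requested entry of v3: -128/-178 = 0.71910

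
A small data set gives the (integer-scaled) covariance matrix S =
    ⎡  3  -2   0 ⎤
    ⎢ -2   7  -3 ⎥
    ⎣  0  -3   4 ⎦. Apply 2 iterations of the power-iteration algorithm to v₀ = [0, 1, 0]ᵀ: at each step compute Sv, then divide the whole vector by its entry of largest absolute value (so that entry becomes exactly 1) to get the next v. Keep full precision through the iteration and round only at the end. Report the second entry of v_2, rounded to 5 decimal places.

1.00000

Sv0 = (-2.000000, 7.000000, -3.000000); divide by 7.000000 → v1 = (-0.285714, 1.000000, -0.428571)
Sv1 = (-2.857143, 8.857143, -4.714286); divide by 8.857143 → v2 = (-0.322581, 1.000000, -0.532258)
Requested entry of v2: 62/62 = 1.00000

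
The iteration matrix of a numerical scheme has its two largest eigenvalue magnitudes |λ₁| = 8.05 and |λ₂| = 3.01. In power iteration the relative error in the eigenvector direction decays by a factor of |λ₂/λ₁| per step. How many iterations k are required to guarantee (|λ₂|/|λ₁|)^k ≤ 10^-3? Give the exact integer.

8

|λ₂/λ₁| = 3.01/8.05 = 0.37391
Need k ≥ ln(10^-3) / ln(0.37391) = -6.9078 / -0.9837 ≈ 7.022
Smallest integer k satisfying the bound: 8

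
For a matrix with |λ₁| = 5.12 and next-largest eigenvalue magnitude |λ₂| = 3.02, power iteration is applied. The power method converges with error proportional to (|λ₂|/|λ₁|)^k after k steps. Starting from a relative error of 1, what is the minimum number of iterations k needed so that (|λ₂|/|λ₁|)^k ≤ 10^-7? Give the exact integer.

|λ₂/λ₁| = 3.02/5.12 = 0.58984
Need k ≥ ln(10^-7) / ln(0.58984) = -16.1181 / -0.5279 ≈ 30.533
Smallest integer k satisfying the bound: 31

31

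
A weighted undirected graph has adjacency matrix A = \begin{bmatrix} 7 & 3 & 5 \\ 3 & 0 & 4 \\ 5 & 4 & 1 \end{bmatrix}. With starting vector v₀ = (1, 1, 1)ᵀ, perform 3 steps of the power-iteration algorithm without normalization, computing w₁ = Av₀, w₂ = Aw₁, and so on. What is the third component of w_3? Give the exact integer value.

1333

w1 = Av₀ = (7·1 + 3·1 + 5·1; 3·1 + 0·1 + 4·1; 5·1 + 4·1 + 1·1) = (15, 7, 10)
w2 = Aw1 = (7·15 + 3·7 + 5·10; 3·15 + 0·7 + 4·10; 5·15 + 4·7 + 1·10) = (176, 85, 113)
w3 = Aw2 = (2052, 980, 1333)
The requested component of w3 is 1333.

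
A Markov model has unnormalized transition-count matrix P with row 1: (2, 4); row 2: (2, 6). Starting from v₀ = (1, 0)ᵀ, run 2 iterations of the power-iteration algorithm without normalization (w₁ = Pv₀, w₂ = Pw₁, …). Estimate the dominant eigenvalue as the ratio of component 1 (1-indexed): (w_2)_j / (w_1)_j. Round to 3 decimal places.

w1 = Pv₀ = (2·1 + 4·0; 2·1 + 6·0) = (2, 2)
w2 = Pw1 = (2·2 + 4·2; 2·2 + 6·2) = (12, 16)
Ratio at component: 12 / 2 = 6.000

λ ≈ 6.000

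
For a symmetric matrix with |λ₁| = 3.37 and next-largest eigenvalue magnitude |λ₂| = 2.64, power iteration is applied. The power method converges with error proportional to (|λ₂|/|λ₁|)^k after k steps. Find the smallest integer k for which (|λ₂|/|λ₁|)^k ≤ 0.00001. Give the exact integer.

|λ₂/λ₁| = 2.64/3.37 = 0.78338
Need k ≥ ln(0.00001) / ln(0.78338) = -11.5129 / -0.2441 ≈ 47.158
Smallest integer k satisfying the bound: 48

48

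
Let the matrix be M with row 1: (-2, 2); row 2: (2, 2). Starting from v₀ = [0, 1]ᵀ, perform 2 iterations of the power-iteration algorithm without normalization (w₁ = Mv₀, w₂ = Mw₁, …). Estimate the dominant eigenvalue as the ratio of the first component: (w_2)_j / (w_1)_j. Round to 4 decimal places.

λ ≈ 0.0000

w1 = Mv₀ = ((-2)·0 + 2·1; 2·0 + 2·1) = (2, 2)
w2 = Mw1 = ((-2)·2 + 2·2; 2·2 + 2·2) = (0, 8)
Ratio at component: 0 / 2 = 0.0000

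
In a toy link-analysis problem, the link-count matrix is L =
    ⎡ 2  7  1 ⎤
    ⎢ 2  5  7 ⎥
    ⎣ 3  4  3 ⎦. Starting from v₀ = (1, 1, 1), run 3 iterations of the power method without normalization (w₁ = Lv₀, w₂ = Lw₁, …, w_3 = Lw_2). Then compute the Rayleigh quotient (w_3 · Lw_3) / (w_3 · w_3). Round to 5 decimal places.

λ ≈ 11.71510

w1 = Lv₀ = (10, 14, 10)
w2 = Lw1 = (128, 160, 116)
w3 = Lw2 = (1492, 1868, 1372)
Lw3 = (17432, 21928, 16064)
w3·Lw3 = 1492·17432 + 1868·21928 + 1372·16064 = 89009856; w3·w3 = 1492·1492 + 1868·1868 + 1372·1372 = 7597872
λ ≈ 89009856/7597872 = 11.71510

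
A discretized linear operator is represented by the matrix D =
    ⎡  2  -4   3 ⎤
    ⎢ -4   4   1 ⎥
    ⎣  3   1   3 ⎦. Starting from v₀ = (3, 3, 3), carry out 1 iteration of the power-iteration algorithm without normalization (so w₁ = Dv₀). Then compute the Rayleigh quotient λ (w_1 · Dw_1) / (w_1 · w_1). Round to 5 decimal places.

w1 = Dv₀ = (3, 3, 21)
Dw1 = (57, 21, 75)
w1·Dw1 = 3·57 + 3·21 + 21·75 = 1809; w1·w1 = 3·3 + 3·3 + 21·21 = 459
λ ≈ 1809/459 = 3.94118

3.94118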